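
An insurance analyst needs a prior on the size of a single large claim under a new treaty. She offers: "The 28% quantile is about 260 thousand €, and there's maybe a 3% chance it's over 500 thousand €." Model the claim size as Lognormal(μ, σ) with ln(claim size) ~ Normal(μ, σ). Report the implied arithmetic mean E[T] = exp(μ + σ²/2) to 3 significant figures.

E[T] ≈ 314 thousand €

If T ~ Lognormal(μ,σ) then ln T ~ Normal(μ,σ), so the p-quantile of ln T is μ + z_p·σ.
ln(260) = 5.561 and ln(500) = 6.215; z_{0.28} = -0.5828, z_{0.97} = 1.881.
σ = (6.215 − 5.561)/(1.881 − (-0.5828)) = 0.265.
μ = 5.561 − (-0.5828)·0.265 = 5.715.
E[T] = exp(μ + σ²/2) = exp(5.715 + 0.0352) = 314 thousand €.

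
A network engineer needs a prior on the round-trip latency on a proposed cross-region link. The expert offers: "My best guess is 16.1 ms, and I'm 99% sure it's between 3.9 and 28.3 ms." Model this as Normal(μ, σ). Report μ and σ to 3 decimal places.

μ = 16.100, σ = 4.736

A symmetric 99% interval runs μ ± z·σ with z = 2.576.
Half-width = 12.2, so σ = 12.2/2.576 = 4.736.
μ is the stated best guess, 16.100.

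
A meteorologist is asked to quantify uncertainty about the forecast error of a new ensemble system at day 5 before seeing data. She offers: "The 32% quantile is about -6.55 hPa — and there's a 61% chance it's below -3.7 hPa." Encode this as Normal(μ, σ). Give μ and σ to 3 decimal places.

μ = -4.766, σ = 3.815

The p-quantile of Normal(μ,σ) is μ + z_p·σ, with z_{0.32} = -0.4677 and z_{0.61} = 0.2793.
Eliminate σ: μ = (z₂·x₁ − z₁·x₂)/(z₂ − z₁) = (0.2793·-6.55 − (-0.4677)·-3.7)/0.747 = -4.766.
Then σ = (x₂ − x₁)/(z₂ − z₁) = (-3.7 − -6.55)/0.747 = 3.815.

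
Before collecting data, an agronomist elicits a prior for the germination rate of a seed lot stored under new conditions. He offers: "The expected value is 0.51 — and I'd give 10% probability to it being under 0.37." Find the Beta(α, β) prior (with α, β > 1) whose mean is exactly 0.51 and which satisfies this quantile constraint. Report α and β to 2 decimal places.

α ≈ 10.54, β ≈ 10.13

With mean 0.51 fixed, write α = 0.51s, β = 0.49s where s = α+β.
Need P(θ < 0.37) = 0.1 under Beta(0.51s, 0.49s). Normal approximation: (q−m)/√(m(1−m)/s) ≈ z_{0.1} = -1.28, so s ≈ 0.51·0.49·(-1.28)²/(0.37−0.51)² = 20.9.
At s = 20.9: P(θ<0.37) ≈ 0.098. Adjusting to match 0.1 gives s ≈ 20.66.
So α = 0.51·20.66 ≈ 10.54, β = 0.49·20.66 ≈ 10.13.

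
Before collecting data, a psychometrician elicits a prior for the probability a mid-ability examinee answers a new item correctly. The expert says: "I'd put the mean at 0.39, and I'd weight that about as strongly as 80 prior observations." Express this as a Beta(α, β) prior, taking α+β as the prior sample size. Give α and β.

α = 31.2, β = 48.8

Under the effective-sample-size interpretation, Beta(α, β) has prior mean α/(α+β) and prior sample size α+β.
So α+β = 80 and α/(α+β) = 0.39, giving α = 0.39·80 = 31.2 and β = 80 − 31.2 = 48.8.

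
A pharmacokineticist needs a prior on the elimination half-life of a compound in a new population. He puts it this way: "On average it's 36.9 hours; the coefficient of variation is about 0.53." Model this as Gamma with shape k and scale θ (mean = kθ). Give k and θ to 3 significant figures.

For Gamma(k, scale θ): mean = kθ, variance = kθ², so CV = 1/√k.
CV = 0.53, hence k = 1/CV² = 3.56.
Then θ = mean/k = 36.9/3.56 = 10.4.

k ≈ 3.56, θ ≈ 10.4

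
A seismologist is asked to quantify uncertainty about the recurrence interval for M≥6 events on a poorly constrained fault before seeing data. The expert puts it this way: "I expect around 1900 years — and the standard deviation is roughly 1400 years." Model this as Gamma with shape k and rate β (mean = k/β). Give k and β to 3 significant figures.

k ≈ 1.84, β ≈ 0.000969

For Gamma(k, rate β): mean = k/β, variance = k/β², so CV = 1/√k.
CV = SD/mean = 1400/1900 = 0.7368, hence k = 1/CV² = 1.84.
Then β = k/mean = 1.84/1900 = 0.000969.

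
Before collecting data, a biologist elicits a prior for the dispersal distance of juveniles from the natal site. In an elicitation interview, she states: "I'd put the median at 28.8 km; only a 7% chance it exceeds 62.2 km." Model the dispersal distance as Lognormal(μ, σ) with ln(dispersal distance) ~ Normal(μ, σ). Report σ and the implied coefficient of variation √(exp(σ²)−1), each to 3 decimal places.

If T ~ Lognormal(μ,σ) then ln T ~ Normal(μ,σ), so the p-quantile of ln T is μ + z_p·σ.
ln(28.8) = 3.36 and ln(62.2) = 4.13; z_{0.5} = 0, z_{0.93} = 1.476.
σ = (4.13 − 3.36)/(1.476 − (0)) = 0.522.
μ = 3.36 − (0)·0.522 = 3.360.
CV = √(exp(σ²)−1) = √(exp(0.2722)−1) = 0.559.

σ ≈ 0.522, CV ≈ 0.559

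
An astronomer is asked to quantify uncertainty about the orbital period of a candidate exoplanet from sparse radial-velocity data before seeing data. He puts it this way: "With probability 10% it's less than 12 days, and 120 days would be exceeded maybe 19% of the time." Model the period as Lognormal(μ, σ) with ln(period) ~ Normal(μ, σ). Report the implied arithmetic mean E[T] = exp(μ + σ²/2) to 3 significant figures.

E[T] ≈ 83.1 days

If T ~ Lognormal(μ,σ) then ln T ~ Normal(μ,σ), so the p-quantile of ln T is μ + z_p·σ.
ln(12) = 2.485 and ln(120) = 4.787; z_{0.1} = -1.282, z_{0.81} = 0.8779.
σ = (4.787 − 2.485)/(0.8779 − (-1.282)) = 1.066.
μ = 2.485 − (-1.282)·1.066 = 3.851.
E[T] = exp(μ + σ²/2) = exp(3.851 + 0.5685) = 83.1 days.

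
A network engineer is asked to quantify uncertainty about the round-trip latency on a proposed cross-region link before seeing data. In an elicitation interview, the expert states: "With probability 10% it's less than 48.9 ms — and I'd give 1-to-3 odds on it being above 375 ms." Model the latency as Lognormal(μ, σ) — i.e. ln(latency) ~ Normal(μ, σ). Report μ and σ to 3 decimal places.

If T ~ Lognormal(μ,σ) then ln T ~ Normal(μ,σ), so the p-quantile of ln T is μ + z_p·σ.
ln(48.9) = 3.89 and ln(375) = 5.927; z_{0.1} = -1.282, z_{0.75} = 0.6745.
σ = (5.927 − 3.89)/(0.6745 − (-1.282)) = 1.041.
μ = 3.89 − (-1.282)·1.041 = 5.224.

μ ≈ 5.224, σ ≈ 1.041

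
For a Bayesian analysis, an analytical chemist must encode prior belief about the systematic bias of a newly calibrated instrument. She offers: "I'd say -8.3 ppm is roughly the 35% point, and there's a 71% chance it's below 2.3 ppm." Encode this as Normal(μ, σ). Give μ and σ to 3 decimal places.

For Normal(μ,σ), the p-quantile is μ + z_p·σ. Here z_{0.35} = -0.3853, z_{0.71} = 0.5534.
So -8.3 = μ − 0.3853σ and 2.3 = μ + 0.5534σ.
Subtracting: σ = (2.3 − -8.3)/(0.5534 − (-0.3853)) = 11.292.
Then μ = -8.3 − (-0.3853)·11.292 = -3.949.

μ = -3.949, σ = 11.292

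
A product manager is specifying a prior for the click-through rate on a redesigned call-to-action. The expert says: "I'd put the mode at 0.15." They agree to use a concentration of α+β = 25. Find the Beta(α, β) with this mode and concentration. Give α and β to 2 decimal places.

α = 4.45, β = 20.55

For α,β > 1 the Beta mode is (α−1)/(α+β−2). With α+β = 25, the mode is (α−1)/23.
Set (α−1)/23 = 0.15 → α = 1 + 0.15·23 = 4.45.
β = 25 − α = 20.55.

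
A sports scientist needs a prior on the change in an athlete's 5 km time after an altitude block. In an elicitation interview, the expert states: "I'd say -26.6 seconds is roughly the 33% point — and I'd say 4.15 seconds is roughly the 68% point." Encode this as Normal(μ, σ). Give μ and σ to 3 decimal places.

μ = -11.696, σ = 33.880

For Normal(μ,σ), the p-quantile is μ + z_p·σ. Here z_{0.33} = -0.4399, z_{0.68} = 0.4677.
So -26.6 = μ − 0.4399σ and 4.15 = μ + 0.4677σ.
Subtracting: σ = (4.15 − -26.6)/(0.4677 − (-0.4399)) = 33.880.
Then μ = -26.6 − (-0.4399)·33.880 = -11.696.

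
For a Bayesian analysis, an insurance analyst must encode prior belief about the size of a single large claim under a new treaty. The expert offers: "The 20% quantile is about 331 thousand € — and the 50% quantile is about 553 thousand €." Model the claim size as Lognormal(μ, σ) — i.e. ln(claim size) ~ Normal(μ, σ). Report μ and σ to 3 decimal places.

If T ~ Lognormal(μ,σ) then ln T ~ Normal(μ,σ), so the p-quantile of ln T is μ + z_p·σ.
ln(331) = 5.802 and ln(553) = 6.315; z_{0.2} = -0.8416, z_{0.5} = 0.
σ = (6.315 − 5.802)/(0 − (-0.8416)) = 0.610.
μ = 5.802 − (-0.8416)·0.610 = 6.315.

μ ≈ 6.315, σ ≈ 0.610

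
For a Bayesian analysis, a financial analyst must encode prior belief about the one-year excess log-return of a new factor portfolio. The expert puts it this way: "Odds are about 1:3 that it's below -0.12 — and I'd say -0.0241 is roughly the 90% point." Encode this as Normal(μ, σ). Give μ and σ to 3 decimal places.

μ = -0.087, σ = 0.049

For Normal(μ,σ), the p-quantile is μ + z_p·σ. Here z_{0.25} = -0.6745, z_{0.9} = 1.282.
So -0.12 = μ − 0.6745σ and -0.0241 = μ + 1.282σ.
Subtracting: σ = (-0.0241 − -0.12)/(1.282 − (-0.6745)) = 0.049.
Then μ = -0.12 − (-0.6745)·0.049 = -0.087.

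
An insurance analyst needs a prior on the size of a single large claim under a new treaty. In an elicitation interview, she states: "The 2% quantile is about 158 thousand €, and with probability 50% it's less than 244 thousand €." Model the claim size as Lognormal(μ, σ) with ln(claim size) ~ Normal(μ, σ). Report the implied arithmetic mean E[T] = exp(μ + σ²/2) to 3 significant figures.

E[T] ≈ 250 thousand €

If T ~ Lognormal(μ,σ) then ln T ~ Normal(μ,σ), so the p-quantile of ln T is μ + z_p·σ.
ln(158) = 5.063 and ln(244) = 5.497; z_{0.02} = -2.054, z_{0.5} = 0.
σ = (5.497 − 5.063)/(0 − (-2.054)) = 0.212.
μ = 5.063 − (-2.054)·0.212 = 5.497.
E[T] = exp(μ + σ²/2) = exp(5.497 + 0.0224) = 250 thousand €.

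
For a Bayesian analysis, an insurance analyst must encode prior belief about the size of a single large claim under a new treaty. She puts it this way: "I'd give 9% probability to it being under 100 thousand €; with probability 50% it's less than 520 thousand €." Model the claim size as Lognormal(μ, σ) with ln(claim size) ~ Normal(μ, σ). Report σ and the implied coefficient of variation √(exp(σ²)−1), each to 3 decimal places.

If T ~ Lognormal(μ,σ) then ln T ~ Normal(μ,σ), so the p-quantile of ln T is μ + z_p·σ.
ln(100) = 4.605 and ln(520) = 6.254; z_{0.09} = -1.341, z_{0.5} = 0.
σ = (6.254 − 4.605)/(0 − (-1.341)) = 1.230.
μ = 4.605 − (-1.341)·1.230 = 6.254.
CV = √(exp(σ²)−1) = √(exp(1.5120)−1) = 1.880.

σ ≈ 1.230, CV ≈ 1.880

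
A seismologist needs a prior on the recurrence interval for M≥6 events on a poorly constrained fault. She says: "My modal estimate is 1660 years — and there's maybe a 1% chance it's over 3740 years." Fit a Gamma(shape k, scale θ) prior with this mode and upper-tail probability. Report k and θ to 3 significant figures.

k ≈ 8.27, θ ≈ 228

Gamma(k,θ) with k>1 has mode (k−1)θ, so θ = 1660/(k−1).
Need P(X < 3740) = 0.99 with θ tied to k this way. Start at k = 2, θ = 1660: P(X<3740) ≈ 0.658.
Too low — raise k to concentrate. Iterating converges to k ≈ 8.27.
Then θ = 1660/(8.27−1) ≈ 228.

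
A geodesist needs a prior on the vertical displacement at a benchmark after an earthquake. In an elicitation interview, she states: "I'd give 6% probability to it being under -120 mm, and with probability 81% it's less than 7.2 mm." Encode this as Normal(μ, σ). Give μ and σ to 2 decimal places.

The p-quantile of Normal(μ,σ) is μ + z_p·σ, with z_{0.06} = -1.555 and z_{0.81} = 0.8779.
Eliminate σ: μ = (z₂·x₁ − z₁·x₂)/(z₂ − z₁) = (0.8779·-120 − (-1.555)·7.2)/2.433 = -38.70.
Then σ = (x₂ − x₁)/(z₂ − z₁) = (7.2 − -120)/2.433 = 52.29.

μ = -38.70, σ = 52.29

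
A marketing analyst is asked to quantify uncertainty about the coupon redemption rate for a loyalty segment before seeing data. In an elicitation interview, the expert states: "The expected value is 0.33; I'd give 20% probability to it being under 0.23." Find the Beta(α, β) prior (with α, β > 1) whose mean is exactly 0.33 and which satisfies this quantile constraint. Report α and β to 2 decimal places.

α ≈ 5.35, β ≈ 10.85

With mean 0.33 fixed, write α = 0.33s, β = 0.67s where s = α+β.
Need P(θ < 0.23) = 0.2 under Beta(0.33s, 0.67s). Normal approximation: (q−m)/√(m(1−m)/s) ≈ z_{0.2} = -0.842, so s ≈ 0.33·0.67·(-0.842)²/(0.23−0.33)² = 15.7.
At s = 15.7: P(θ<0.23) ≈ 0.205. Adjusting to match 0.2 gives s ≈ 16.20.
So α = 0.33·16.20 ≈ 5.35, β = 0.67·16.20 ≈ 10.85.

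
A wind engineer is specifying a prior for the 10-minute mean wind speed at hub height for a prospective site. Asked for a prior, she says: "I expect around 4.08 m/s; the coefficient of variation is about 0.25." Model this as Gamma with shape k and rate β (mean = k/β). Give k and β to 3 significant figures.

k ≈ 16, β ≈ 3.92

For Gamma(k, rate β): mean = k/β, variance = k/β², so CV = 1/√k.
CV = 0.25, hence k = 1/CV² = 16.
Then β = k/mean = 16/4.08 = 3.92.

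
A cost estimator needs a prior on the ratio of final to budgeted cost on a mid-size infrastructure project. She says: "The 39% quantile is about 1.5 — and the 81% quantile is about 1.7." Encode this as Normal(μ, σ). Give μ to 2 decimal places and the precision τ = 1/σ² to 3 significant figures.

μ = 1.55, τ = 33.5

The p-quantile of Normal(μ,σ) is μ + z_p·σ, with z_{0.39} = -0.2793 and z_{0.81} = 0.8779.
Eliminate σ: μ = (z₂·x₁ − z₁·x₂)/(z₂ − z₁) = (0.8779·1.5 − (-0.2793)·1.7)/1.157 = 1.55.
Then σ = (x₂ − x₁)/(z₂ − z₁) = (1.7 − 1.5)/1.157 = 0.17.
Precision τ = 1/σ² = 1/0.1728² = 33.5.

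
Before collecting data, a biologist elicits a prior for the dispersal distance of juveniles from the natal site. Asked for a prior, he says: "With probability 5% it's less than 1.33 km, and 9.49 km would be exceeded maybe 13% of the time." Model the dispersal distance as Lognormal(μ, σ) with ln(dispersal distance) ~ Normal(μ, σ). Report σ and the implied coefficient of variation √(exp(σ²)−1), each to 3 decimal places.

σ ≈ 0.709, CV ≈ 0.808

If T ~ Lognormal(μ,σ) then ln T ~ Normal(μ,σ), so the p-quantile of ln T is μ + z_p·σ.
ln(1.33) = 0.2852 and ln(9.49) = 2.25; z_{0.05} = -1.645, z_{0.87} = 1.126.
σ = (2.25 − 0.2852)/(1.126 − (-1.645)) = 0.709.
μ = 0.2852 − (-1.645)·0.709 = 1.452.
CV = √(exp(σ²)−1) = √(exp(0.5028)−1) = 0.808.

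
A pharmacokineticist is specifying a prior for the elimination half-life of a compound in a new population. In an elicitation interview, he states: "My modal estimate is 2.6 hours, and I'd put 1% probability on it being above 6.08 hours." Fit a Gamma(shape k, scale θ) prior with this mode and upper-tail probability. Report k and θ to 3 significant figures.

Gamma(k,θ) with k>1 has mode (k−1)θ, so θ = 2.6/(k−1).
Need P(X < 6.08) = 0.99 with θ tied to k this way. Start at k = 2, θ = 2.6: P(X<6.08) ≈ 0.678.
Too low — raise k to concentrate. Iterating converges to k ≈ 7.6.
Then θ = 2.6/(7.6−1) ≈ 0.394.

k ≈ 7.6, θ ≈ 0.394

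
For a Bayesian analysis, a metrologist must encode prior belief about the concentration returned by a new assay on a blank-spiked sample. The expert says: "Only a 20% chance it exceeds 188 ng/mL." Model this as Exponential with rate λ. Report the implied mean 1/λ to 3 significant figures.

P(T > 188.0) = e^(−λ·188.0) = 0.2, so λ = −ln(0.2)/188.0 = 0.00856.
Mean = 1/λ = 117 ng/mL.

mean ≈ 117 ng/mL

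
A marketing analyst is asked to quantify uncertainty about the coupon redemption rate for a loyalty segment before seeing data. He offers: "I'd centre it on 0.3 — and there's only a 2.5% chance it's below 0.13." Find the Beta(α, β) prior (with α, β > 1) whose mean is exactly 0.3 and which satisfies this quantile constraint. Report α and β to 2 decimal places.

With mean 0.3 fixed, write α = 0.3s, β = 0.7s where s = α+β.
Need P(θ < 0.13) = 0.025 under Beta(0.3s, 0.7s). Normal approximation: (q−m)/√(m(1−m)/s) ≈ z_{0.025} = -1.96, so s ≈ 0.3·0.7·(-1.96)²/(0.13−0.3)² = 27.9.
At s = 27.9: P(θ<0.13) ≈ 0.012. Adjusting to match 0.025 gives s ≈ 21.25.
So α = 0.3·21.25 ≈ 6.38, β = 0.7·21.25 ≈ 14.88.

α ≈ 6.38, β ≈ 14.88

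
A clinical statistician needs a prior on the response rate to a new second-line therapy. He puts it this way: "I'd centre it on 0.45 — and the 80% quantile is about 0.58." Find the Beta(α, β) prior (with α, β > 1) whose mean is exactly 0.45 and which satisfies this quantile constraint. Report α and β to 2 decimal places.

With mean 0.45 fixed, write α = 0.45s, β = 0.55s where s = α+β.
Need P(θ < 0.58) = 0.8 under Beta(0.45s, 0.55s). Normal approximation: (q−m)/√(m(1−m)/s) ≈ z_{0.8} = 0.842, so s ≈ 0.45·0.55·(0.842)²/(0.58−0.45)² = 10.4.
At s = 10.4: P(θ<0.58) ≈ 0.800. Adjusting to match 0.8 gives s ≈ 10.36.
So α = 0.45·10.36 ≈ 4.66, β = 0.55·10.36 ≈ 5.70.

α ≈ 4.66, β ≈ 5.70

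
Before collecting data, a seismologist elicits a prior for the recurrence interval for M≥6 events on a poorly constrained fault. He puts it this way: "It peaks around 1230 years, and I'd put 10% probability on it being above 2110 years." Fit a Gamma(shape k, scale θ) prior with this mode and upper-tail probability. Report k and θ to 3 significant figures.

k ≈ 7.51, θ ≈ 189

Gamma(k,θ) with k>1 has mode (k−1)θ, so θ = 1230/(k−1).
Need P(X < 2110) = 0.9 with θ tied to k this way. Start at k = 2, θ = 1230: P(X<2110) ≈ 0.512.
Too low — raise k to concentrate. Iterating converges to k ≈ 7.51.
Then θ = 1230/(7.51−1) ≈ 189.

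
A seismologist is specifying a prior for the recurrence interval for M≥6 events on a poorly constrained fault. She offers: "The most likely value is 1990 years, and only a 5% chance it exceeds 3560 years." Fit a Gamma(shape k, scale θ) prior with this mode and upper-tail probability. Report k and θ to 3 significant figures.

Gamma(k,θ) with k>1 has mode (k−1)θ, so θ = 1990/(k−1).
Need P(X < 3560) = 0.95 with θ tied to k this way. Start at k = 2, θ = 1990: P(X<3560) ≈ 0.534.
Too low — raise k to concentrate. Iterating converges to k ≈ 9.24.
Then θ = 1990/(9.24−1) ≈ 242.

k ≈ 9.24, θ ≈ 242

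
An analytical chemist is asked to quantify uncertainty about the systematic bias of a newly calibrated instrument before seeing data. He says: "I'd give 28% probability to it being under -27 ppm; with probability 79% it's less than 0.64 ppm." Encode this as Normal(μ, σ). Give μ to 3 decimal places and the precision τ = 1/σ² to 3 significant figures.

μ = -15.404, τ = 0.00253

The p-quantile of Normal(μ,σ) is μ + z_p·σ, with z_{0.28} = -0.5828 and z_{0.79} = 0.8064.
Eliminate σ: μ = (z₂·x₁ − z₁·x₂)/(z₂ − z₁) = (0.8064·-27 − (-0.5828)·0.64)/1.389 = -15.404.
Then σ = (x₂ − x₁)/(z₂ − z₁) = (0.64 − -27)/1.389 = 19.895.
Precision τ = 1/σ² = 1/19.9² = 0.00253.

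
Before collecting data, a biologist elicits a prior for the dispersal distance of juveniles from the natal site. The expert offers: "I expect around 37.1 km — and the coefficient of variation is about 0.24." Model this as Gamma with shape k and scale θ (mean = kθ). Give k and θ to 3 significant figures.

For Gamma(k, scale θ): mean = kθ, variance = kθ², so CV = 1/√k.
CV = 0.24, hence k = 1/CV² = 17.4.
Then θ = mean/k = 37.1/17.4 = 2.14.

k ≈ 17.4, θ ≈ 2.14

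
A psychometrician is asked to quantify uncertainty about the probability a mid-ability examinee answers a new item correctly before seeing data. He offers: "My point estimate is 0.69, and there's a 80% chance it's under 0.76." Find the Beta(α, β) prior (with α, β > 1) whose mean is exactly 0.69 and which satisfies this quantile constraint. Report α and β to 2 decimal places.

α ≈ 21.96, β ≈ 9.86

With mean 0.69 fixed, write α = 0.69s, β = 0.31s where s = α+β.
Need P(θ < 0.76) = 0.8 under Beta(0.69s, 0.31s). Normal approximation: (q−m)/√(m(1−m)/s) ≈ z_{0.8} = 0.842, so s ≈ 0.69·0.31·(0.842)²/(0.76−0.69)² = 30.9.
At s = 30.9: P(θ<0.76) ≈ 0.796. Adjusting to match 0.8 gives s ≈ 31.82.
So α = 0.69·31.82 ≈ 21.96, β = 0.31·31.82 ≈ 9.86.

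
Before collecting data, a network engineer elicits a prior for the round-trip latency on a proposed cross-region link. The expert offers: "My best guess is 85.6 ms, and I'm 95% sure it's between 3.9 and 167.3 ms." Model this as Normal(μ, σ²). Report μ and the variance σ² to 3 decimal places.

A symmetric 95% interval runs μ ± z·σ with z = 1.96.
Half-width = 81.7, so σ = 81.7/1.96 = 41.6844 and σ² = 1737.592.
μ is the stated best guess, 85.600.

μ = 85.600, σ² = 1737.592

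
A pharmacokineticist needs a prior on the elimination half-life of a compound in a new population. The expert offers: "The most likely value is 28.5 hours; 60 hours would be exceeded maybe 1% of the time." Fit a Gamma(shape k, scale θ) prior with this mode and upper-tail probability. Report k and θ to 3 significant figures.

k ≈ 9.78, θ ≈ 3.25

Gamma(k,θ) with k>1 has mode (k−1)θ, so θ = 28.5/(k−1).
Need P(X < 60) = 0.99 with θ tied to k this way. Start at k = 2, θ = 28.5: P(X<60) ≈ 0.622.
Too low — raise k to concentrate. Iterating converges to k ≈ 9.78.
Then θ = 28.5/(9.78−1) ≈ 3.25.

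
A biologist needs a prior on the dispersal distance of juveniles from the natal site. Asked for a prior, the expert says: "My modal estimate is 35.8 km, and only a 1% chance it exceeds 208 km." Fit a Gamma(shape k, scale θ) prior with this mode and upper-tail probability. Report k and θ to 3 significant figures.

k ≈ 2.21, θ ≈ 29.6

Gamma(k,θ) with k>1 has mode (k−1)θ, so θ = 35.8/(k−1).
Need P(X < 208) = 0.99 with θ tied to k this way. Start at k = 2, θ = 35.8: P(X<208) ≈ 0.980.
Too low — raise k to concentrate. Iterating converges to k ≈ 2.21.
Then θ = 35.8/(2.21−1) ≈ 29.6.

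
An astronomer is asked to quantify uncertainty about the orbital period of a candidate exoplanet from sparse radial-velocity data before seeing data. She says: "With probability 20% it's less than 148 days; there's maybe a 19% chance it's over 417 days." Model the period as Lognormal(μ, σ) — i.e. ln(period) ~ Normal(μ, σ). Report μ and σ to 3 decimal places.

If T ~ Lognormal(μ,σ) then ln T ~ Normal(μ,σ), so the p-quantile of ln T is μ + z_p·σ.
ln(148) = 4.997 and ln(417) = 6.033; z_{0.2} = -0.8416, z_{0.81} = 0.8779.
σ = (6.033 − 4.997)/(0.8779 − (-0.8416)) = 0.602.
μ = 4.997 − (-0.8416)·0.602 = 5.504.

μ ≈ 5.504, σ ≈ 0.602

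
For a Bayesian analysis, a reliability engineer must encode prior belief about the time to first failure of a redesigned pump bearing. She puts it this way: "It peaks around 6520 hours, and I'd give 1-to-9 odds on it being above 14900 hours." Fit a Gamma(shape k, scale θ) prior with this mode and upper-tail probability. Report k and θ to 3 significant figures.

Gamma(k,θ) with k>1 has mode (k−1)θ, so θ = 6520/(k−1).
Need P(X < 14900) = 0.9 with θ tied to k this way. Start at k = 2, θ = 6520: P(X<14900) ≈ 0.666.
Too low — raise k to concentrate. Iterating converges to k ≈ 3.82.
Then θ = 6520/(3.82−1) ≈ 2320.

k ≈ 3.82, θ ≈ 2320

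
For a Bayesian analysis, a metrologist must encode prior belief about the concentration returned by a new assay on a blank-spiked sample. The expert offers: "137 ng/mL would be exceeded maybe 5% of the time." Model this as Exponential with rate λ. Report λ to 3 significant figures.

P(T > 137.0) = e^(−λ·137.0) = 0.05, so λ = −ln(0.05)/137.0 = 0.0219.

λ ≈ 0.0219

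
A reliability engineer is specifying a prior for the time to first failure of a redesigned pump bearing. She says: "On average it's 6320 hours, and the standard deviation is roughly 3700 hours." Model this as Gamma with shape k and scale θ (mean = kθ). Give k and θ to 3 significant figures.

k ≈ 2.92, θ ≈ 2170

For Gamma(k, scale θ): mean = kθ, variance = kθ², so CV = 1/√k.
CV = SD/mean = 3700/6320 = 0.5854, hence k = 1/CV² = 2.92.
Then θ = mean/k = 6320/2.92 = 2170.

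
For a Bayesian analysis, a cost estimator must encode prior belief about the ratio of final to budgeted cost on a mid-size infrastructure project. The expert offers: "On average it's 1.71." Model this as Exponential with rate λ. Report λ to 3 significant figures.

Exponential mean = 1/λ, so λ = 1/1.71 = 0.585.

λ ≈ 0.585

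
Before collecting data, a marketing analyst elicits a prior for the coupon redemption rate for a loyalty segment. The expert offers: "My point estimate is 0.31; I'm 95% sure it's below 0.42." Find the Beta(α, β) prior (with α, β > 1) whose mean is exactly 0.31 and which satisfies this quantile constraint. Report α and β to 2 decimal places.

α ≈ 15.74, β ≈ 35.03

With mean 0.31 fixed, write α = 0.31s, β = 0.69s where s = α+β.
Need P(θ < 0.42) = 0.95 under Beta(0.31s, 0.69s). Normal approximation: (q−m)/√(m(1−m)/s) ≈ z_{0.95} = 1.64, so s ≈ 0.31·0.69·(1.64)²/(0.42−0.31)² = 47.8.
At s = 47.8: P(θ<0.42) ≈ 0.945. Adjusting to match 0.95 gives s ≈ 50.76.
So α = 0.31·50.76 ≈ 15.74, β = 0.69·50.76 ≈ 35.03.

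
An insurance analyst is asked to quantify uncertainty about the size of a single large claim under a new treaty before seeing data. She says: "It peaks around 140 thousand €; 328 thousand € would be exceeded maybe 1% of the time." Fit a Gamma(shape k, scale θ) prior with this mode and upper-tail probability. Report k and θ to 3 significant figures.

Gamma(k,θ) with k>1 has mode (k−1)θ, so θ = 140/(k−1).
Need P(X < 328) = 0.99 with θ tied to k this way. Start at k = 2, θ = 140: P(X<328) ≈ 0.679.
Too low — raise k to concentrate. Iterating converges to k ≈ 7.57.
Then θ = 140/(7.57−1) ≈ 21.3.

k ≈ 7.57, θ ≈ 21.3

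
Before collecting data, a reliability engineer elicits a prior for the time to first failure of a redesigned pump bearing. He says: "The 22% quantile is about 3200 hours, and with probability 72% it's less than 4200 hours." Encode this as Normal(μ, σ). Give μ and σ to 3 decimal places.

μ = 3769.870, σ = 737.988

The p-quantile of Normal(μ,σ) is μ + z_p·σ, with z_{0.22} = -0.7722 and z_{0.72} = 0.5828.
Eliminate σ: μ = (z₂·x₁ − z₁·x₂)/(z₂ − z₁) = (0.5828·3200 − (-0.7722)·4200)/1.355 = 3769.870.
Then σ = (x₂ − x₁)/(z₂ − z₁) = (4200 − 3200)/1.355 = 737.988.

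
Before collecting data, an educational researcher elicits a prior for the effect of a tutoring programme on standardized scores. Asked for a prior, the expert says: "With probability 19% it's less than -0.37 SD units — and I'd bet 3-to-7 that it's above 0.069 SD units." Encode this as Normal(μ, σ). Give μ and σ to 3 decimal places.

μ = -0.095, σ = 0.313

For Normal(μ,σ), the p-quantile is μ + z_p·σ. Here z_{0.19} = -0.8779, z_{0.7} = 0.5244.
So -0.37 = μ − 0.8779σ and 0.069 = μ + 0.5244σ.
Subtracting: σ = (0.069 − -0.37)/(0.5244 − (-0.8779)) = 0.313.
Then μ = -0.37 − (-0.8779)·0.313 = -0.095.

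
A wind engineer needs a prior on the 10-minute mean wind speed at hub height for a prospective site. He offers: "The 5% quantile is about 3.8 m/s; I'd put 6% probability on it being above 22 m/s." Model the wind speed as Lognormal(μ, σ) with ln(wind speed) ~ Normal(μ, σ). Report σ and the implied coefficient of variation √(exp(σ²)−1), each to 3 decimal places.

If T ~ Lognormal(μ,σ) then ln T ~ Normal(μ,σ), so the p-quantile of ln T is μ + z_p·σ.
ln(3.8) = 1.335 and ln(22) = 3.091; z_{0.05} = -1.645, z_{0.94} = 1.555.
σ = (3.091 − 1.335)/(1.555 − (-1.645)) = 0.549.
μ = 1.335 − (-1.645)·0.549 = 2.238.
CV = √(exp(σ²)−1) = √(exp(0.3012)−1) = 0.593.

σ ≈ 0.549, CV ≈ 0.593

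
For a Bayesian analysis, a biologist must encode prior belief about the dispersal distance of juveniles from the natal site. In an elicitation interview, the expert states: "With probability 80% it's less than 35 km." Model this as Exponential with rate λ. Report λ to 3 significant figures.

P(T < 35.0) = 1 − e^(−λ·35.0) = 0.8, so λ = −ln(1−0.8)/35.0 = −ln(0.2)/35.0 = 0.046.

λ ≈ 0.046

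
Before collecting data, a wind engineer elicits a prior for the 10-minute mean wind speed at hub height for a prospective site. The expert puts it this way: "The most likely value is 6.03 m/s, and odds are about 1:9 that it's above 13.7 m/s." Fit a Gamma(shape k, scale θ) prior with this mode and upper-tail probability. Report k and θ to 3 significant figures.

Gamma(k,θ) with k>1 has mode (k−1)θ, so θ = 6.03/(k−1).
Need P(X < 13.7) = 0.9 with θ tied to k this way. Start at k = 2, θ = 6.03: P(X<13.7) ≈ 0.663.
Too low — raise k to concentrate. Iterating converges to k ≈ 3.86.
Then θ = 6.03/(3.86−1) ≈ 2.11.

k ≈ 3.86, θ ≈ 2.11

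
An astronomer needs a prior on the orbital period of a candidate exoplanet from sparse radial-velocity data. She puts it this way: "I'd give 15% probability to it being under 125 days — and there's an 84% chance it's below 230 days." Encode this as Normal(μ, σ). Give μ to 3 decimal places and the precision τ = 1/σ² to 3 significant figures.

For Normal(μ,σ), the p-quantile is μ + z_p·σ. Here z_{0.15} = -1.036, z_{0.84} = 0.9945.
So 125 = μ − 1.036σ and 230 = μ + 0.9945σ.
Subtracting: σ = (230 − 125)/(0.9945 − (-1.036)) = 51.701.
Then μ = 125 − (-1.036)·51.701 = 178.585.
Precision τ = 1/σ² = 1/51.7² = 0.000374.

μ = 178.585, τ = 0.000374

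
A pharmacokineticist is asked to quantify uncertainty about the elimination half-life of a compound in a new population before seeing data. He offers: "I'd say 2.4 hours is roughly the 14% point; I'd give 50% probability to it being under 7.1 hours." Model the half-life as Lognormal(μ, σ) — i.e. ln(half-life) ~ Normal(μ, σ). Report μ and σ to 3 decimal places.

μ ≈ 1.960, σ ≈ 1.004

If T ~ Lognormal(μ,σ) then ln T ~ Normal(μ,σ), so the p-quantile of ln T is μ + z_p·σ.
ln(2.4) = 0.8755 and ln(7.1) = 1.96; z_{0.14} = -1.08, z_{0.5} = 0.
σ = (1.96 − 0.8755)/(0 − (-1.08)) = 1.004.
μ = 0.8755 − (-1.08)·1.004 = 1.960.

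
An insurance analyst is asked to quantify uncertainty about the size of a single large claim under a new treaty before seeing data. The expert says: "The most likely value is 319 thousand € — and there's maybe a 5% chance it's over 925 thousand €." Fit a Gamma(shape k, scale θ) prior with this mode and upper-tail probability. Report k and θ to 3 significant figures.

Gamma(k,θ) with k>1 has mode (k−1)θ, so θ = 319/(k−1).
Need P(X < 925) = 0.95 with θ tied to k this way. Start at k = 2, θ = 319: P(X<925) ≈ 0.785.
Too low — raise k to concentrate. Iterating converges to k ≈ 3.35.
Then θ = 319/(3.35−1) ≈ 136.

k ≈ 3.35, θ ≈ 136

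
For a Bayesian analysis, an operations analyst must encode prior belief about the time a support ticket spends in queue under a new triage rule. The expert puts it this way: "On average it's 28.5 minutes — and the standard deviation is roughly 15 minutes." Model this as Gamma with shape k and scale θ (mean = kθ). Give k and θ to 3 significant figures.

For Gamma(k, scale θ): mean = kθ, variance = kθ², so CV = 1/√k.
CV = SD/mean = 15/28.5 = 0.5263, hence k = 1/CV² = 3.61.
Then θ = mean/k = 28.5/3.61 = 7.89.

k ≈ 3.61, θ ≈ 7.89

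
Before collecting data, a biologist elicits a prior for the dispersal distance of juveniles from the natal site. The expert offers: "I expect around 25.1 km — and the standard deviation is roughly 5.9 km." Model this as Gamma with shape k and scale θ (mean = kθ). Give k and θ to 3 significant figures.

For Gamma(k, scale θ): mean = kθ, variance = kθ², so CV = 1/√k.
CV = SD/mean = 5.9/25.1 = 0.2351, hence k = 1/CV² = 18.1.
Then θ = mean/k = 25.1/18.1 = 1.39.

k ≈ 18.1, θ ≈ 1.39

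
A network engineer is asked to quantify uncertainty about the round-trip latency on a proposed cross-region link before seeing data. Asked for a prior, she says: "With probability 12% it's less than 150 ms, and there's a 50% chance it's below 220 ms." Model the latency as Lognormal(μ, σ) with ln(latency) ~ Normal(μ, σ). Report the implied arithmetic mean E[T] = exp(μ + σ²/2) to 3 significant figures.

E[T] ≈ 232 ms

If T ~ Lognormal(μ,σ) then ln T ~ Normal(μ,σ), so the p-quantile of ln T is μ + z_p·σ.
ln(150) = 5.011 and ln(220) = 5.394; z_{0.12} = -1.175, z_{0.5} = 0.
σ = (5.394 − 5.011)/(0 − (-1.175)) = 0.326.
μ = 5.011 − (-1.175)·0.326 = 5.394.
E[T] = exp(μ + σ²/2) = exp(5.394 + 0.0531) = 232 ms.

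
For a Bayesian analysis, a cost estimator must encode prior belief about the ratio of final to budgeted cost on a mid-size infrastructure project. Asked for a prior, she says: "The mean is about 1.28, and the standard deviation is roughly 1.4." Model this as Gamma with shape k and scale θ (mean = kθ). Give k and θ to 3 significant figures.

For Gamma(k, scale θ): mean = kθ, variance = kθ², so CV = 1/√k.
CV = SD/mean = 1.4/1.28 = 1.094, hence k = 1/CV² = 0.836.
Then θ = mean/k = 1.28/0.836 = 1.53.

k ≈ 0.836, θ ≈ 1.53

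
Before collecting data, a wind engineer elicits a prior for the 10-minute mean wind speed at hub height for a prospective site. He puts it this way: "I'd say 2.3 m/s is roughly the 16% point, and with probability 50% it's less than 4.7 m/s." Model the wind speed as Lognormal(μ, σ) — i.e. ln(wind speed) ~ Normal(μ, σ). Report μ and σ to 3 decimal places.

μ ≈ 1.548, σ ≈ 0.719

If T ~ Lognormal(μ,σ) then ln T ~ Normal(μ,σ), so the p-quantile of ln T is μ + z_p·σ.
ln(2.3) = 0.8329 and ln(4.7) = 1.548; z_{0.16} = -0.9945, z_{0.5} = 0.
σ = (1.548 − 0.8329)/(0 − (-0.9945)) = 0.719.
μ = 0.8329 − (-0.9945)·0.719 = 1.548.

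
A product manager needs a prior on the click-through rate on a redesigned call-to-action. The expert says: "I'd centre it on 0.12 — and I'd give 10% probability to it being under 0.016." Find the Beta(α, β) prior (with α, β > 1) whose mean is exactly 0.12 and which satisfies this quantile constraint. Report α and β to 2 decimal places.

α ≈ 1.07, β ≈ 7.84

With mean 0.12 fixed, write α = 0.12s, β = 0.88s where s = α+β.
Need P(θ < 0.016) = 0.1 under Beta(0.12s, 0.88s). Normal approximation: (q−m)/√(m(1−m)/s) ≈ z_{0.1} = -1.28, so s ≈ 0.12·0.88·(-1.28)²/(0.016−0.12)² = 16.0.
At s = 16.0: P(θ<0.016) ≈ 0.028. Adjusting to match 0.1 gives s ≈ 8.91.
So α = 0.12·8.91 ≈ 1.07, β = 0.88·8.91 ≈ 7.84.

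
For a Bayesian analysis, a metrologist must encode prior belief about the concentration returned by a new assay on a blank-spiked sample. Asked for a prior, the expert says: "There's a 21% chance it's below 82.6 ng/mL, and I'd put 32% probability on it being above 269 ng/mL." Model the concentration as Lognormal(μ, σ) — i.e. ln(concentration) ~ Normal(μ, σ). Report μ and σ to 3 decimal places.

If T ~ Lognormal(μ,σ) then ln T ~ Normal(μ,σ), so the p-quantile of ln T is μ + z_p·σ.
ln(82.6) = 4.414 and ln(269) = 5.595; z_{0.21} = -0.8064, z_{0.68} = 0.4677.
σ = (5.595 − 4.414)/(0.4677 − (-0.8064)) = 0.927.
μ = 4.414 − (-0.8064)·0.927 = 5.161.

μ ≈ 5.161, σ ≈ 0.927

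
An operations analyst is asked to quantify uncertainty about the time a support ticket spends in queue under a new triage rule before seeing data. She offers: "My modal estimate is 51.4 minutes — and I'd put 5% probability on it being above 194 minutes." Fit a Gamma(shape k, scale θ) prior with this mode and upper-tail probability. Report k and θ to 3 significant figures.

Gamma(k,θ) with k>1 has mode (k−1)θ, so θ = 51.4/(k−1).
Need P(X < 194) = 0.95 with θ tied to k this way. Start at k = 2, θ = 51.4: P(X<194) ≈ 0.890.
Too low — raise k to concentrate. Iterating converges to k ≈ 2.44.
Then θ = 51.4/(2.44−1) ≈ 35.6.

k ≈ 2.44, θ ≈ 35.6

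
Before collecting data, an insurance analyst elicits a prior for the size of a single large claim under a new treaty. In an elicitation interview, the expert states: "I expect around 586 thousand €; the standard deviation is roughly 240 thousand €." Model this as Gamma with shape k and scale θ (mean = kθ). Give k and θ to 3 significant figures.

k ≈ 5.96, θ ≈ 98.3

For Gamma(k, scale θ): mean = kθ, variance = kθ², so CV = 1/√k.
CV = SD/mean = 240/586 = 0.4096, hence k = 1/CV² = 5.96.
Then θ = mean/k = 586/5.96 = 98.3.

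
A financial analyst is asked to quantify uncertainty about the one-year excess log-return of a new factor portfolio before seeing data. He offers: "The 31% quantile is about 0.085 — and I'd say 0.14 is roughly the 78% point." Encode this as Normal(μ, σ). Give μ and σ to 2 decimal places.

For Normal(μ,σ), the p-quantile is μ + z_p·σ. Here z_{0.31} = -0.4959, z_{0.78} = 0.7722.
So 0.085 = μ − 0.4959σ and 0.14 = μ + 0.7722σ.
Subtracting: σ = (0.14 − 0.085)/(0.7722 − (-0.4959)) = 0.04.
Then μ = 0.085 − (-0.4959)·0.04 = 0.11.

μ = 0.11, σ = 0.04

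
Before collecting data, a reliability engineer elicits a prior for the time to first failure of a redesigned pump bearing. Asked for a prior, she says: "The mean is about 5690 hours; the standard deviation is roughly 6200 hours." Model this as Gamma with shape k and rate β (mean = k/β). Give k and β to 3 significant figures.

For Gamma(k, rate β): mean = k/β, variance = k/β², so CV = 1/√k.
CV = SD/mean = 6200/5690 = 1.09, hence k = 1/CV² = 0.842.
Then β = k/mean = 0.842/5690 = 0.000148.

k ≈ 0.842, β ≈ 0.000148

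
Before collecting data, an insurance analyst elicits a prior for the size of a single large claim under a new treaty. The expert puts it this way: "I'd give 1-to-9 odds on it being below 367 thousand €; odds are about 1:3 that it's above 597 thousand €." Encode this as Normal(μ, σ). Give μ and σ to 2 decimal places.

μ = 517.69, σ = 117.58

For Normal(μ,σ), the p-quantile is μ + z_p·σ. Here z_{0.1} = -1.282, z_{0.75} = 0.6745.
So 367 = μ − 1.282σ and 597 = μ + 0.6745σ.
Subtracting: σ = (597 − 367)/(0.6745 − (-1.282)) = 117.58.
Then μ = 367 − (-1.282)·117.58 = 517.69.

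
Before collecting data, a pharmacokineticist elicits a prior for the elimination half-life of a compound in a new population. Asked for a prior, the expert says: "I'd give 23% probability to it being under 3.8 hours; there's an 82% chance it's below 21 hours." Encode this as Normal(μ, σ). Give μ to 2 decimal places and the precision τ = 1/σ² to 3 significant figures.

μ = 11.48, τ = 0.00925

For Normal(μ,σ), the p-quantile is μ + z_p·σ. Here z_{0.23} = -0.7388, z_{0.82} = 0.9154.
So 3.8 = μ − 0.7388σ and 21 = μ + 0.9154σ.
Subtracting: σ = (21 − 3.8)/(0.9154 − (-0.7388)) = 10.40.
Then μ = 3.8 − (-0.7388)·10.40 = 11.48.
Precision τ = 1/σ² = 1/10.4² = 0.00925.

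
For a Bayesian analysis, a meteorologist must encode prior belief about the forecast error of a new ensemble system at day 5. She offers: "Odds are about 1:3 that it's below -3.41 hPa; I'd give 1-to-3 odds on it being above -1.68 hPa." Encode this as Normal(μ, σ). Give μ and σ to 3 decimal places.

For Normal(μ,σ), the p-quantile is μ + z_p·σ. Here z_{0.25} = -0.6745, z_{0.75} = 0.6745.
So -3.41 = μ − 0.6745σ and -1.68 = μ + 0.6745σ.
Subtracting: σ = (-1.68 − -3.41)/(0.6745 − (-0.6745)) = 1.282.
Then μ = -3.41 − (-0.6745)·1.282 = -2.545.

μ = -2.545, σ = 1.282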